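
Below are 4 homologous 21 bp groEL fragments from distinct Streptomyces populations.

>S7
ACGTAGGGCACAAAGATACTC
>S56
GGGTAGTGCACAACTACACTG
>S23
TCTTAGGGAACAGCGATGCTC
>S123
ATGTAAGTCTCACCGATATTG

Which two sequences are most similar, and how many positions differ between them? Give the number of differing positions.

6

Pairwise Hamming distances:
  S7 vs S56: 7
  S7 vs S23: 6
  S7 vs S123: 8
  S56 vs S23: 10
  S56 vs S123: 10
  S23 vs S123: 11
The smallest is 6, between S7 and S23.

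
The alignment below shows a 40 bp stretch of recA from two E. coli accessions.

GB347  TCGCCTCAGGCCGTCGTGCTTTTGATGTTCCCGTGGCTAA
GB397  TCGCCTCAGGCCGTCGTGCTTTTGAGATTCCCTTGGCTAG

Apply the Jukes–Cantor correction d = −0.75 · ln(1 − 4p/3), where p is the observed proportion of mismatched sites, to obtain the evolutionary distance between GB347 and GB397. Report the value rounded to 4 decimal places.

Mismatches occur at site 26 (T/G), site 27 (G/A), site 33 (G/T), site 40 (A/G).
p = 4/40 = 0.100000.
d = −0.75 · ln(1 − (4/3)·0.100000) = −0.75 · ln(0.866667) = −0.75 · (-0.143100) = 0.1073.

0.1073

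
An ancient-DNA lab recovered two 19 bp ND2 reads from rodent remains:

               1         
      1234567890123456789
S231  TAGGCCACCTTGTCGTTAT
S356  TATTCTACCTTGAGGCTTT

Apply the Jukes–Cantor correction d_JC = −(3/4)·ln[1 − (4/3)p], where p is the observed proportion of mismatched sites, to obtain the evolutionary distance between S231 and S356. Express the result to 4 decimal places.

0.5068

Differing sites — 3:G/T; 4:G/T; 6:C/T; 13:T/A; 14:C/G; 16:T/C; 18:A/T.
p = 7/19 = 0.368421.
d = −0.75 · ln(1 − (4/3)·0.368421) = −0.75 · ln(0.508772) = −0.75 · (-0.675755) = 0.5068.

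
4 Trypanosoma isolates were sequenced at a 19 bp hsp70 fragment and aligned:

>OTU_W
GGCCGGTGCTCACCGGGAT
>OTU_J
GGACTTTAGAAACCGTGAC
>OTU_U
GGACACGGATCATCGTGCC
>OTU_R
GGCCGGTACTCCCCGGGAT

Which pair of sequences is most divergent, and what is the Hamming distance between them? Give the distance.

11

Pairwise Hamming distances:
  OTU_W vs OTU_J: 9
  OTU_W vs OTU_U: 9
  OTU_W vs OTU_R: 2
  OTU_J vs OTU_U: 9
  OTU_J vs OTU_R: 9
  OTU_U vs OTU_R: 11
The largest is 11, between OTU_U and OTU_R.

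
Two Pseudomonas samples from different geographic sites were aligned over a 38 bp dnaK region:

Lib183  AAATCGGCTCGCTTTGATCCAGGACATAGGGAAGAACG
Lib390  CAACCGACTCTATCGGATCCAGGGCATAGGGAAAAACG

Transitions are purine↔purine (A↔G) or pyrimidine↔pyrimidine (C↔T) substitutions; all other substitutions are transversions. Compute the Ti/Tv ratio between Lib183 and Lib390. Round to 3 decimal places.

1.250

Mismatches occur at site 1 (A→C, transversion), site 4 (T→C, transition), site 7 (G→A, transition), site 11 (G→T, transversion), site 12 (C→A, transversion), site 14 (T→C, transition), site 15 (T→G, transversion), site 24 (A→G, transition), site 34 (G→A, transition).
Of the 9 differences, 5 transitions and 4 transversions, so Ti/Tv = 5/4 = 1.250.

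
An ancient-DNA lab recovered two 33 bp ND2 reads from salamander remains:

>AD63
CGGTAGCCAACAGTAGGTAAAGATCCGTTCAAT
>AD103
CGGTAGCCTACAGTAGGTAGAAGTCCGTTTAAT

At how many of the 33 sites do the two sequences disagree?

Mismatches occur at site 9 (A→T), site 20 (A→G), site 22 (G→A), site 23 (A→G), site 30 (C→T).
That gives 5 mismatches out of 33 aligned sites, so the Hamming distance is 5.

5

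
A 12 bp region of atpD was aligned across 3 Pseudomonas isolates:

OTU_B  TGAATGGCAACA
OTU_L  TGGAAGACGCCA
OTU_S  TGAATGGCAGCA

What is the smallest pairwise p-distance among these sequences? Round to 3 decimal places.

0.083

Pairwise Hamming distances:
  OTU_B vs OTU_L: 5
  OTU_B vs OTU_S: 1
  OTU_L vs OTU_S: 5
The smallest is 1 mismatch, between OTU_B and OTU_S; p = 1/12 = 0.083.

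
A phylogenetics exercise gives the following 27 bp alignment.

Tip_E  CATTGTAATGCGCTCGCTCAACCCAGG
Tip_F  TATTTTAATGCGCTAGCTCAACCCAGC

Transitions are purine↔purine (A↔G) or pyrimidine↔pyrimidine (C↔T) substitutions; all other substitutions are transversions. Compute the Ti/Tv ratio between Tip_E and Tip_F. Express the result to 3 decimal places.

0.333

The sequences differ at positions 1 (C/T, transition), 5 (G/T, transversion), 15 (C/A, transversion), 27 (G/C, transversion).
Of the 4 differences, 1 transition and 3 transversions, so Ti/Tv = 1/3 = 0.333.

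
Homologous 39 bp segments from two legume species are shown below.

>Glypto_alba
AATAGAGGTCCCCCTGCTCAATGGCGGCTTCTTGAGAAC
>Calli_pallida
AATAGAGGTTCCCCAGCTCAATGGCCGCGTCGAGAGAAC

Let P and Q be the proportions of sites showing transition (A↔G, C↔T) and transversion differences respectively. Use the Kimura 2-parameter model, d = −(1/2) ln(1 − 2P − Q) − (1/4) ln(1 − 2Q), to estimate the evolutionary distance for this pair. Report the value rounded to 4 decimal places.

0.1730

Differing sites — 10:C/T (Ti); 15:T/A (Tv); 26:G/C (Tv); 29:T/G (Tv); 32:T/G (Tv); 33:T/A (Tv).
Of the 6 differences, 1 transition and 5 transversions over 39 sites: P = 1/39 = 0.025641, Q = 5/39 = 0.128205.
d = −0.5·ln(0.820513) − 0.25·ln(0.743590) = −0.5·(-0.197826) − 0.25·(-0.296265) = 0.1730.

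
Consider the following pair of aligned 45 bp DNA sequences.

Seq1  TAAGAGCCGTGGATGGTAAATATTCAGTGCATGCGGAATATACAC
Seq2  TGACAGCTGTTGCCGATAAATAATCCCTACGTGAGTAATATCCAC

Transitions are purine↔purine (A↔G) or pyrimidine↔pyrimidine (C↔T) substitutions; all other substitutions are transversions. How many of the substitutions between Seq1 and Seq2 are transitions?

Mismatches occur at site 2 (A→G, transition), site 4 (G→C, transversion), site 8 (C→T, transition), site 11 (G→T, transversion), site 13 (A→C, transversion), site 14 (T→C, transition), site 16 (G→A, transition), site 23 (T→A, transversion), site 26 (A→C, transversion), site 27 (G→C, transversion), site 29 (G→A, transition), site 31 (A→G, transition), site 34 (C→A, transversion), site 36 (G→T, transversion), site 42 (A→C, transversion).
Of the 15 differences, 6 transitions and 9 transversions, so the answer is 6.

6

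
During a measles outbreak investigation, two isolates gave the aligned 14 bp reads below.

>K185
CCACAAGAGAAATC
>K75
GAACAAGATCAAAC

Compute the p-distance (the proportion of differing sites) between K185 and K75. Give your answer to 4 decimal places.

0.3571

The sequences differ at positions 1 (C/G), 2 (C/A), 9 (G/T), 10 (A/C), 13 (T/A).
There are 5 differences over 14 sites, so p = 5/14 = 0.3571.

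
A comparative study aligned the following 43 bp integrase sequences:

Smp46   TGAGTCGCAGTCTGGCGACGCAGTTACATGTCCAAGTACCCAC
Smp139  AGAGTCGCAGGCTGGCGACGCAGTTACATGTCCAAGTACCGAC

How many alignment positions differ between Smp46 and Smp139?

Differing sites — 1:T/A; 11:T/G; 41:C/G.
That gives 3 mismatches out of 43 aligned sites, so the Hamming distance is 3.

3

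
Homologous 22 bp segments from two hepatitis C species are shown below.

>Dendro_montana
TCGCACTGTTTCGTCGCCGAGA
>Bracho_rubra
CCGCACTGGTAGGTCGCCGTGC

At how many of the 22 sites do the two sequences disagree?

Differing sites — 1:T/C; 9:T/G; 11:T/A; 12:C/G; 20:A/T; 22:A/C.
That gives 6 mismatches out of 22 aligned sites, so the Hamming distance is 6.

6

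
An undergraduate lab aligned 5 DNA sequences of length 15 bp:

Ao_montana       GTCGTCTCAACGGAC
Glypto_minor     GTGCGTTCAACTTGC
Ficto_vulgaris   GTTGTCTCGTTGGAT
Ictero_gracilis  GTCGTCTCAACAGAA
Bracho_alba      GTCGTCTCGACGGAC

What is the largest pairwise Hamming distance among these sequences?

Pairwise Hamming distances:
  Ao_montana vs Glypto_minor: 7
  Ao_montana vs Ficto_vulgaris: 5
  Ao_montana vs Ictero_gracilis: 2
  Ao_montana vs Bracho_alba: 1
  Glypto_minor vs Ficto_vulgaris: 11
  Glypto_minor vs Ictero_gracilis: 8
  Glypto_minor vs Bracho_alba: 8
  Ficto_vulgaris vs Ictero_gracilis: 6
  Ficto_vulgaris vs Bracho_alba: 4
  Ictero_gracilis vs Bracho_alba: 3
The largest is 11, between Glypto_minor and Ficto_vulgaris.

11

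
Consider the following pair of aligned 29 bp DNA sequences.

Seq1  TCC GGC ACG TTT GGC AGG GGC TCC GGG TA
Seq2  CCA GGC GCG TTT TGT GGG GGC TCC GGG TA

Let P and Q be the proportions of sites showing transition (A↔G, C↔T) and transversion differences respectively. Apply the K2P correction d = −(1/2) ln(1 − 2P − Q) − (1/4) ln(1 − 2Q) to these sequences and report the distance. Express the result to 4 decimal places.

0.2485

Differing sites — 1:T/C (Ti); 3:C/A (Tv); 7:A/G (Ti); 13:G/T (Tv); 15:C/T (Ti); 16:A/G (Ti).
Of the 6 differences, 4 transitions and 2 transversions over 29 sites: P = 4/29 = 0.137931, Q = 2/29 = 0.068966.
d = −0.5·ln(0.655172) − 0.25·ln(0.862068) = −0.5·(-0.422857) − 0.25·(-0.148421) = 0.2485.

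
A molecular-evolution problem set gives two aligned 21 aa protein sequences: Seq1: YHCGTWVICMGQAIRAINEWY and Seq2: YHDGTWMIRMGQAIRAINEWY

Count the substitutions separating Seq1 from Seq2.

3

Mismatches occur at site 3 (C/D), site 7 (V/M), site 9 (C/R).
That gives 3 mismatches out of 21 aligned sites, so the Hamming distance is 3.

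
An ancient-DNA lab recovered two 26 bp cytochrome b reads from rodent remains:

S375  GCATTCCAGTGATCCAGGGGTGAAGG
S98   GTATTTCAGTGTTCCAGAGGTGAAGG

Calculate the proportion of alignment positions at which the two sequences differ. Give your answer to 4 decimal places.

Mismatches occur at site 2 (C↔T), site 6 (C↔T), site 12 (A↔T), site 18 (G↔A).
There are 4 differences over 26 sites, so p = 4/26 = 0.1538.

0.1538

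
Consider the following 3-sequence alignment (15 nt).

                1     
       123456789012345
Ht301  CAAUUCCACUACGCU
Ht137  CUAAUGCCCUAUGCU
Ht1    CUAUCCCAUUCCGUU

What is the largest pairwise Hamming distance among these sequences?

8

Pairwise Hamming distances:
  Ht301 vs Ht137: 5
  Ht301 vs Ht1: 5
  Ht137 vs Ht1: 8
The largest is 8, between Ht137 and Ht1.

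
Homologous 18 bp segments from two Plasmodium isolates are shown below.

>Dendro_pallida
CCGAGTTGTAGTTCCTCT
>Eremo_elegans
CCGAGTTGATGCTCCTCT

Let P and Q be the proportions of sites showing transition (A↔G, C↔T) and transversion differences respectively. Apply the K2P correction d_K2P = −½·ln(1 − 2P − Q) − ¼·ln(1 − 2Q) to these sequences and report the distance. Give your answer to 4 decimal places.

Differing sites — 9:T/A (Tv); 10:A/T (Tv); 12:T/C (Ti).
Of the 3 differences, 1 transition and 2 transversions over 18 sites: P = 1/18 = 0.055556, Q = 2/18 = 0.111111.
d = −0.5·ln(0.777777) − 0.25·ln(0.777778) = −0.5·(-0.251315) − 0.25·(-0.251314) = 0.1885.

0.1885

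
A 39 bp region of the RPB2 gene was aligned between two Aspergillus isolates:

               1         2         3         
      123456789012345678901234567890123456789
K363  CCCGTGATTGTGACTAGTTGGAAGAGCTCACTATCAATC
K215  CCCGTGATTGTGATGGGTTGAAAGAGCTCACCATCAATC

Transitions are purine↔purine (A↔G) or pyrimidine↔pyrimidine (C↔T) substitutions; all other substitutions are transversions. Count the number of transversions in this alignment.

1

Mismatches occur at site 14 (C↔T, transition), site 15 (T↔G, transversion), site 16 (A↔G, transition), site 21 (G↔A, transition), site 32 (T↔C, transition).
Of the 5 differences, 4 transitions and 1 transversion, so the answer is 1.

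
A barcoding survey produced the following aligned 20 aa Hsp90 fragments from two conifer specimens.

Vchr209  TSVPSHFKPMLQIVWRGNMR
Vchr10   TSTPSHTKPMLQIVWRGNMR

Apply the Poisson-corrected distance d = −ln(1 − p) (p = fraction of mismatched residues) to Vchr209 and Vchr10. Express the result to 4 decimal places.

0.1054

The sequences differ at positions 3 (V/T), 7 (F/T).
p = 2/20 = 0.100000.
d = −ln(1 − 0.100000) = −ln(0.900000) = 0.1054.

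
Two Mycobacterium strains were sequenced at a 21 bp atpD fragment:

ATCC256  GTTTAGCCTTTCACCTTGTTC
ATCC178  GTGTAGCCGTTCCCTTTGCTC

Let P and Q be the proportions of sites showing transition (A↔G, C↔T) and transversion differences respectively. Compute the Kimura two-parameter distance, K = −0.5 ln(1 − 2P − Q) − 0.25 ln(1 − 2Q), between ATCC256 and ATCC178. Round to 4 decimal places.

Differing sites — 3:T/G (Tv); 9:T/G (Tv); 13:A/C (Tv); 15:C/T (Ti); 19:T/C (Ti).
Of the 5 differences, 2 transitions and 3 transversions over 21 sites: P = 2/21 = 0.095238, Q = 3/21 = 0.142857.
d = −0.5·ln(0.666667) − 0.25·ln(0.714286) = −0.5·(-0.405465) − 0.25·(-0.336472) = 0.2869.

0.2869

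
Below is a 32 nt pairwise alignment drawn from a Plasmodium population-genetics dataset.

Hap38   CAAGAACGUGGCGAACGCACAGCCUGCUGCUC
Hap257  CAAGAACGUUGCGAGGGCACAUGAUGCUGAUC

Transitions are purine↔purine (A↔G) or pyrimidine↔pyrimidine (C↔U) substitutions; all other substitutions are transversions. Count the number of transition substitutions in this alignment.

1

Differing sites — 10:G/U (Tv); 15:A/G (Ti); 16:C/G (Tv); 22:G/U (Tv); 23:C/G (Tv); 24:C/A (Tv); 30:C/A (Tv).
Of the 7 differences, 1 transition and 6 transversions, so the answer is 1.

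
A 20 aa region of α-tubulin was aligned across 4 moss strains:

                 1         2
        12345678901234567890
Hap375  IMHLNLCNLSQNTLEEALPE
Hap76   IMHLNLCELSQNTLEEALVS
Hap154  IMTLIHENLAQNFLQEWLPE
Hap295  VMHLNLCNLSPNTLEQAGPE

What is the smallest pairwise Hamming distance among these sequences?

3

Pairwise Hamming distances:
  Hap375 vs Hap76: 3
  Hap375 vs Hap154: 8
  Hap375 vs Hap295: 4
  Hap76 vs Hap154: 11
  Hap76 vs Hap295: 7
  Hap154 vs Hap295: 12
The smallest is 3, between Hap375 and Hap76.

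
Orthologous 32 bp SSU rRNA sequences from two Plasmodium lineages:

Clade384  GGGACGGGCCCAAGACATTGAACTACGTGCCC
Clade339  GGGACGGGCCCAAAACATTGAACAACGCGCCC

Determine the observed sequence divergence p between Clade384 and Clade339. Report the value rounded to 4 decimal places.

0.0938

Mismatches occur at site 14 (G/A), site 24 (T/A), site 28 (T/C).
There are 3 differences over 32 sites, so p = 3/32 = 0.0938.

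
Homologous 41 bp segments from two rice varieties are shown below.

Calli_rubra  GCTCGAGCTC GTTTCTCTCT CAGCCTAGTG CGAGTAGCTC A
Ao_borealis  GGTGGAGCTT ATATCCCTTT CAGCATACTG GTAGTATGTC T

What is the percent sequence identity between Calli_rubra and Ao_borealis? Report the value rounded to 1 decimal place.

65.9%

Mismatches occur at site 2 (C↔G), site 4 (C↔G), site 10 (C↔T), site 11 (G↔A), site 13 (T↔A), site 16 (T↔C), site 19 (C↔T), site 25 (C↔A), site 28 (G↔C), site 31 (C↔G), site 32 (G↔T), site 37 (G↔T), site 38 (C↔G), site 41 (A↔T).
27 of the 41 sites match, so the percent identity is 27/41 × 100 = 65.9%.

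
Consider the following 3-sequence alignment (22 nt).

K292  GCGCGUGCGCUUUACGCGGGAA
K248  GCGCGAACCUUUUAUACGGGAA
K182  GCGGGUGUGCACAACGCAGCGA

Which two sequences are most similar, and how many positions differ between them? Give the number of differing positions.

6

Pairwise Hamming distances:
  K292 vs K248: 6
  K292 vs K182: 8
  K248 vs K182: 14
The smallest is 6, between K292 and K248.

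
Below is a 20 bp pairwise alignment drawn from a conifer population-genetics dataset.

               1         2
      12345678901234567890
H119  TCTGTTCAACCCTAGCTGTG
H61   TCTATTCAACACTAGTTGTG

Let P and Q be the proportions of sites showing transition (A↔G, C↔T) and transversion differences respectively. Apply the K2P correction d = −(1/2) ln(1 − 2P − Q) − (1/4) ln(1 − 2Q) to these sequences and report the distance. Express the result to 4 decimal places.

Differing sites — 4:G/A (Ti); 11:C/A (Tv); 16:C/T (Ti).
Of the 3 differences, 2 transitions and 1 transversion over 20 sites: P = 2/20 = 0.100000, Q = 1/20 = 0.050000.
d = −0.5·ln(0.750000) − 0.25·ln(0.900000) = −0.5·(-0.287682) − 0.25·(-0.105361) = 0.1702.

0.1702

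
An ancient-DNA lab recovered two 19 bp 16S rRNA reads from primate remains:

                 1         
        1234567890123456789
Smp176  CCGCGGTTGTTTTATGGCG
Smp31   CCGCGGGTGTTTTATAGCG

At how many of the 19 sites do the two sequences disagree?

Differing sites — 7:T/G; 16:G/A.
That gives 2 mismatches out of 19 aligned sites, so the Hamming distance is 2.

2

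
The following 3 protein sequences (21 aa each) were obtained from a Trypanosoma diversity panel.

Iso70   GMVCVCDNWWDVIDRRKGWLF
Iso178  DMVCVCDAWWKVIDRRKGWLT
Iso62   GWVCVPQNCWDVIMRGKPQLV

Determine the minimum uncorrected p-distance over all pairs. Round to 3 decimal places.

0.190

Pairwise Hamming distances:
  Iso70 vs Iso178: 4
  Iso70 vs Iso62: 9
  Iso178 vs Iso62: 12
The smallest is 4 mismatches, between Iso70 and Iso178; p = 4/21 = 0.190.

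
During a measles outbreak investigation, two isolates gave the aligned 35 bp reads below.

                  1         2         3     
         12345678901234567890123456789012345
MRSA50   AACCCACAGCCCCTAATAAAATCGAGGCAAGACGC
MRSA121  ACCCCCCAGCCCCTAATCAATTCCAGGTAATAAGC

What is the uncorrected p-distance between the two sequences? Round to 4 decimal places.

Differing sites — 2:A/C; 6:A/C; 18:A/C; 21:A/T; 24:G/C; 28:C/T; 31:G/T; 33:C/A.
There are 8 differences over 35 sites, so p = 8/35 = 0.2286.

0.2286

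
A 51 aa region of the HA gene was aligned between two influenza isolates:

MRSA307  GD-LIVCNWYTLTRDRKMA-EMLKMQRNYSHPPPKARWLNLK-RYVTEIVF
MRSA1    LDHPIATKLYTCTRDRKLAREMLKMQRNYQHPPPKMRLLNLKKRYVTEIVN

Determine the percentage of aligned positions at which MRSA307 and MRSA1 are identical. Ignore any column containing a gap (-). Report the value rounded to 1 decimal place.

Excluding the 3 gap columns leaves 48 comparable sites.
The sequences differ at positions 1 (G/L), 4 (L/P), 6 (V/A), 7 (C/T), 8 (N/K), 9 (W/L), 12 (L/C), 18 (M/L), 30 (S/Q), 36 (A/M), 38 (W/L), 51 (F/N).
36 of the 48 comparable sites match, so the percent identity is 36/48 × 100 = 75.0%.

75.0%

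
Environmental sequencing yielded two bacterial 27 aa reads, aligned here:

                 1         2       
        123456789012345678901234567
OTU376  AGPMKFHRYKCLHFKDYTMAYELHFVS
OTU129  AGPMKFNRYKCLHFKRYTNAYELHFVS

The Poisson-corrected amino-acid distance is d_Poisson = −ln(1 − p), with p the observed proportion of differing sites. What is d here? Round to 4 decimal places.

Differing sites — 7:H/N; 16:D/R; 19:M/N.
p = 3/27 = 0.111111.
d = −ln(1 − 0.111111) = −ln(0.888889) = 0.1178.

0.1178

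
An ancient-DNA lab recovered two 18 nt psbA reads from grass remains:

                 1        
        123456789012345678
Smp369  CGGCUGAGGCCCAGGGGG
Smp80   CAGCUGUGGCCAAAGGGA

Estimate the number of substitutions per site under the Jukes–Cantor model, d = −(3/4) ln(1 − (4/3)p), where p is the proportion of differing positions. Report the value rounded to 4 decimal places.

0.3470

Mismatches occur at site 2 (G→A), site 7 (A→U), site 12 (C→A), site 14 (G→A), site 18 (G→A).
p = 5/18 = 0.277778.
d = −0.75 · ln(1 − (4/3)·0.277778) = −0.75 · ln(0.629629) = −0.75 · (-0.462625) = 0.3470.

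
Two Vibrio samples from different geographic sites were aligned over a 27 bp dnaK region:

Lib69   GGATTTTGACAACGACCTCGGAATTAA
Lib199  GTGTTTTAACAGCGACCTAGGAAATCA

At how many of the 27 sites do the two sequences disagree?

The sequences differ at positions 2 (G/T), 3 (A/G), 8 (G/A), 12 (A/G), 19 (C/A), 24 (T/A), 26 (A/C).
That gives 7 mismatches out of 27 aligned sites, so the Hamming distance is 7.

7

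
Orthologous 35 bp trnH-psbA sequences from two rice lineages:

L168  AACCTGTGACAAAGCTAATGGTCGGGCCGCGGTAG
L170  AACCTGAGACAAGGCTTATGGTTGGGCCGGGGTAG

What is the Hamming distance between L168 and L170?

5

The sequences differ at positions 7 (T/A), 13 (A/G), 17 (A/T), 23 (C/T), 30 (C/G).
That gives 5 mismatches out of 35 aligned sites, so the Hamming distance is 5.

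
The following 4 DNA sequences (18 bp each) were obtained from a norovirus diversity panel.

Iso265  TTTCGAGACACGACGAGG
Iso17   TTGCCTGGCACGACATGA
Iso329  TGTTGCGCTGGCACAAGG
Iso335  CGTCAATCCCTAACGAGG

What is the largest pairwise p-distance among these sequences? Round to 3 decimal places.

Pairwise Hamming distances:
  Iso265 vs Iso17: 7
  Iso265 vs Iso329: 9
  Iso265 vs Iso335: 8
  Iso17 vs Iso329: 12
  Iso17 vs Iso335: 13
  Iso329 vs Iso335: 10
The largest is 13 mismatches, between Iso17 and Iso335; p = 13/18 = 0.722.

0.722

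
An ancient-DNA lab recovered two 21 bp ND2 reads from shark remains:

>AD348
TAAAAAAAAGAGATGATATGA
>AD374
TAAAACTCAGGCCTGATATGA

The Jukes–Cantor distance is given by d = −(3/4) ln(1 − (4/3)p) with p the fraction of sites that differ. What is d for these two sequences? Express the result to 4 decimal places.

0.3597

Mismatches occur at site 6 (A→C), site 7 (A→T), site 8 (A→C), site 11 (A→G), site 12 (G→C), site 13 (A→C).
p = 6/21 = 0.285714.
d = −0.75 · ln(1 − (4/3)·0.285714) = −0.75 · ln(0.619048) = −0.75 · (-0.479572) = 0.3597.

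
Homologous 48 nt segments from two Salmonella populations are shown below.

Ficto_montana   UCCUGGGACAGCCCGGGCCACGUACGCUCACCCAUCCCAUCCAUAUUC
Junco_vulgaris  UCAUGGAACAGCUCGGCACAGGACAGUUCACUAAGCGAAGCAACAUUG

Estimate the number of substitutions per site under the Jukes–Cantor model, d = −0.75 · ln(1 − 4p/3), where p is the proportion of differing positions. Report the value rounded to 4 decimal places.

Mismatches occur at site 3 (C↔A), site 7 (G↔A), site 13 (C↔U), site 17 (G↔C), site 18 (C↔A), site 21 (C↔G), site 23 (U↔A), site 24 (A↔C), site 25 (C↔A), site 27 (C↔U), site 32 (C↔U), site 33 (C↔A), site 35 (U↔G), site 37 (C↔G), site 38 (C↔A), site 40 (U↔G), site 42 (C↔A), site 44 (U↔C), site 48 (C↔G).
p = 19/48 = 0.395833.
d = −0.75 · ln(1 − (4/3)·0.395833) = −0.75 · ln(0.472223) = −0.75 · (-0.750304) = 0.5627.

0.5627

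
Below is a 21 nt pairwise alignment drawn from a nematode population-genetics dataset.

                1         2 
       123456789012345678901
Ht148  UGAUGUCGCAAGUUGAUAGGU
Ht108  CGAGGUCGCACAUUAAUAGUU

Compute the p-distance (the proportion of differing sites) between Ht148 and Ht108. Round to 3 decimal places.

Differing sites — 1:U/C; 4:U/G; 11:A/C; 12:G/A; 15:G/A; 20:G/U.
There are 6 differences over 21 sites, so p = 6/21 = 0.286.

0.286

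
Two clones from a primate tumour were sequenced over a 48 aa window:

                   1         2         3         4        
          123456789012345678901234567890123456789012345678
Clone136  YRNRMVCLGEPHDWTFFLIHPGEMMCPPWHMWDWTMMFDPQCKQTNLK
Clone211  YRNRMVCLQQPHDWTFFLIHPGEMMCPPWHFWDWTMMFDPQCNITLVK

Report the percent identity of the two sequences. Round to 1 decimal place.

Differing sites — 9:G/Q; 10:E/Q; 31:M/F; 43:K/N; 44:Q/I; 46:N/L; 47:L/V.
41 of the 48 sites match, so the percent identity is 41/48 × 100 = 85.4%.

85.4%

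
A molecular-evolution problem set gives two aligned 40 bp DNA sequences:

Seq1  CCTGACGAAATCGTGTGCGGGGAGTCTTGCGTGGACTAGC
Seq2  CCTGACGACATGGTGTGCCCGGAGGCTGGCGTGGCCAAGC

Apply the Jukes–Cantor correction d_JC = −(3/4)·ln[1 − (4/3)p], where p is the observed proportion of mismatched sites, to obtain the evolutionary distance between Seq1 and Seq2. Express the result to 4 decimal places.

0.2326

The sequences differ at positions 9 (A/C), 12 (C/G), 19 (G/C), 20 (G/C), 25 (T/G), 28 (T/G), 35 (A/C), 37 (T/A).
p = 8/40 = 0.200000.
d = −0.75 · ln(1 − (4/3)·0.200000) = −0.75 · ln(0.733333) = −0.75 · (-0.310155) = 0.2326.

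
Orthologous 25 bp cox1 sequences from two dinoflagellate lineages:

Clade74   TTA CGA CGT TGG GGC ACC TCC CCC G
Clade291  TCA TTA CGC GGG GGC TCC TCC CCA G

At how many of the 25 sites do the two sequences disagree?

The sequences differ at positions 2 (T/C), 4 (C/T), 5 (G/T), 9 (T/C), 10 (T/G), 16 (A/T), 24 (C/A).
That gives 7 mismatches out of 25 aligned sites, so the Hamming distance is 7.

7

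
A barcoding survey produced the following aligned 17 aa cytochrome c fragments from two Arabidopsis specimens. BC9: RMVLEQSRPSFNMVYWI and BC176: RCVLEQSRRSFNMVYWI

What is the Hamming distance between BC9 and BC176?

2

Differing sites — 2:M/C; 9:P/R.
That gives 2 mismatches out of 17 aligned sites, so the Hamming distance is 2.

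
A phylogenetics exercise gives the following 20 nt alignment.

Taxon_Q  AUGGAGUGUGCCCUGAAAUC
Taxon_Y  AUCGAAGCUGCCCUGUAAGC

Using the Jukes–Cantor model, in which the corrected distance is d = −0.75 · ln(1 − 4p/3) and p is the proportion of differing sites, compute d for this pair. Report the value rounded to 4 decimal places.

0.3831

Differing sites — 3:G/C; 6:G/A; 7:U/G; 8:G/C; 16:A/U; 19:U/G.
p = 6/20 = 0.300000.
d = −0.75 · ln(1 − (4/3)·0.300000) = −0.75 · ln(0.600000) = −0.75 · (-0.510826) = 0.3831.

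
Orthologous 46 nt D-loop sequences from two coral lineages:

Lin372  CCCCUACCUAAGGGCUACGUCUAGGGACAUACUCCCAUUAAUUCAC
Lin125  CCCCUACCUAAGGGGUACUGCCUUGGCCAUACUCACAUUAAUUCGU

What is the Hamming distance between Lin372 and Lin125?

10

Differing sites — 15:C/G; 19:G/U; 20:U/G; 22:U/C; 23:A/U; 24:G/U; 27:A/C; 35:C/A; 45:A/G; 46:C/U.
That gives 10 mismatches out of 46 aligned sites, so the Hamming distance is 10.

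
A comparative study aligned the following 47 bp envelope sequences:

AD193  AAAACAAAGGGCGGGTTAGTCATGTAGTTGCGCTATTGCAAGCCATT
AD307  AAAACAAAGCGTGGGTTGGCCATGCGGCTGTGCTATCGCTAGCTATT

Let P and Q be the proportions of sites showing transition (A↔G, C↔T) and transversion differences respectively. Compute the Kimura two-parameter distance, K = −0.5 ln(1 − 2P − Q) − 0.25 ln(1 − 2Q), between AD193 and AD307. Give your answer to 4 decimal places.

0.2994

Differing sites — 10:G/C (Tv); 12:C/T (Ti); 18:A/G (Ti); 20:T/C (Ti); 25:T/C (Ti); 26:A/G (Ti); 28:T/C (Ti); 31:C/T (Ti); 37:T/C (Ti); 40:A/T (Tv); 44:C/T (Ti).
Of the 11 differences, 9 transitions and 2 transversions over 47 sites: P = 9/47 = 0.191489, Q = 2/47 = 0.042553.
d = −0.5·ln(0.574469) − 0.25·ln(0.914894) = −0.5·(-0.554309) − 0.25·(-0.088947) = 0.2994.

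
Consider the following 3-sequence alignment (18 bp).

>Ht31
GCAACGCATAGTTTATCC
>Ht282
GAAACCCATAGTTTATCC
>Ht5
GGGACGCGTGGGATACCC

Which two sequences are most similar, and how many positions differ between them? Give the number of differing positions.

Pairwise Hamming distances:
  Ht31 vs Ht282: 2
  Ht31 vs Ht5: 7
  Ht282 vs Ht5: 8
The smallest is 2, between Ht31 and Ht282.

2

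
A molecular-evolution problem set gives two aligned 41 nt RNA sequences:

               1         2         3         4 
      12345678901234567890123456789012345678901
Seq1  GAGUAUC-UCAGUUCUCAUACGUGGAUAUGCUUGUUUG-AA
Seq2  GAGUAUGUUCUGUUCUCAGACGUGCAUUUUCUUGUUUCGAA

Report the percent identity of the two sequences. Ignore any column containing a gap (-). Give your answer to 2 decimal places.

82.05%

Excluding the 2 gap columns leaves 39 comparable sites.
The sequences differ at positions 7 (C/G), 11 (A/U), 19 (U/G), 25 (G/C), 28 (A/U), 30 (G/U), 38 (G/C).
32 of the 39 comparable sites match, so the percent identity is 32/39 × 100 = 82.05%.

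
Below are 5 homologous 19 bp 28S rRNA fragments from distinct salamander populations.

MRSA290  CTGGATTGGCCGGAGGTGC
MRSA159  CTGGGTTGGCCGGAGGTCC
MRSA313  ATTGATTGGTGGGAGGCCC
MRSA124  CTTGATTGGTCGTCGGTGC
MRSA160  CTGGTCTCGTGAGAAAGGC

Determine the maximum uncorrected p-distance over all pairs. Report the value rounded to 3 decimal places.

0.579

Pairwise Hamming distances:
  MRSA290 vs MRSA159: 2
  MRSA290 vs MRSA313: 6
  MRSA290 vs MRSA124: 4
  MRSA290 vs MRSA160: 9
  MRSA159 vs MRSA313: 6
  MRSA159 vs MRSA124: 6
  MRSA159 vs MRSA160: 10
  MRSA313 vs MRSA124: 6
  MRSA313 vs MRSA160: 10
  MRSA124 vs MRSA160: 11
The largest is 11 mismatches, between MRSA124 and MRSA160; p = 11/19 = 0.579.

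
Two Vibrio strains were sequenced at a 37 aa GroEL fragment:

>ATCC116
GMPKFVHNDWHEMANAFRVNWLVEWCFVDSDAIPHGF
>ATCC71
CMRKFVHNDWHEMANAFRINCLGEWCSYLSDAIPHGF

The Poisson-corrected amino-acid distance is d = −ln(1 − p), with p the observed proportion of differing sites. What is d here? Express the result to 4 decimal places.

The sequences differ at positions 1 (G/C), 3 (P/R), 19 (V/I), 21 (W/C), 23 (V/G), 27 (F/S), 28 (V/Y), 29 (D/L).
p = 8/37 = 0.216216.
d = −ln(1 − 0.216216) = −ln(0.783784) = 0.2436.

0.2436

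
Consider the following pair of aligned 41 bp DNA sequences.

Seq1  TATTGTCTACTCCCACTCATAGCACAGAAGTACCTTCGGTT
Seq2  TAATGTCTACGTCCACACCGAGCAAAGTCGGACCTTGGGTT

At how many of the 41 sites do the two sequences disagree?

Differing sites — 3:T/A; 11:T/G; 12:C/T; 17:T/A; 19:A/C; 20:T/G; 25:C/A; 28:A/T; 29:A/C; 31:T/G; 37:C/G.
That gives 11 mismatches out of 41 aligned sites, so the Hamming distance is 11.

11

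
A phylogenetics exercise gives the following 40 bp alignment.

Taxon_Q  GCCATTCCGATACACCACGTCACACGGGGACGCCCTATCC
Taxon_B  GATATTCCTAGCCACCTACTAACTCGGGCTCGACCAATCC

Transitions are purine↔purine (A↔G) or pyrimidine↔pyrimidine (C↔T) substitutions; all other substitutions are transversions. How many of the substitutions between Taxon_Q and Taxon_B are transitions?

1

The sequences differ at positions 2 (C/A, transversion), 3 (C/T, transition), 9 (G/T, transversion), 11 (T/G, transversion), 12 (A/C, transversion), 17 (A/T, transversion), 18 (C/A, transversion), 19 (G/C, transversion), 21 (C/A, transversion), 24 (A/T, transversion), 29 (G/C, transversion), 30 (A/T, transversion), 33 (C/A, transversion), 36 (T/A, transversion).
Of the 14 differences, 1 transition and 13 transversions, so the answer is 1.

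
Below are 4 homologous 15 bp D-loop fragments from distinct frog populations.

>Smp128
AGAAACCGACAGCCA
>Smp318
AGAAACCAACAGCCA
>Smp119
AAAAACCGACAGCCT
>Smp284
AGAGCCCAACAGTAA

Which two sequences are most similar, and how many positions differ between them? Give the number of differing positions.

Pairwise Hamming distances:
  Smp128 vs Smp318: 1
  Smp128 vs Smp119: 2
  Smp128 vs Smp284: 5
  Smp318 vs Smp119: 3
  Smp318 vs Smp284: 4
  Smp119 vs Smp284: 7
The smallest is 1, between Smp128 and Smp318.

1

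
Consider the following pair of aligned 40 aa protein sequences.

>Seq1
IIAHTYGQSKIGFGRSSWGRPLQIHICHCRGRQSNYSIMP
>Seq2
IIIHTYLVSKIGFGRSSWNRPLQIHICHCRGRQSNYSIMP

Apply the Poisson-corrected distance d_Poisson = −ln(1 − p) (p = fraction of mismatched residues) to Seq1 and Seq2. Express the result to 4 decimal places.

The sequences differ at positions 3 (A/I), 7 (G/L), 8 (Q/V), 19 (G/N).
p = 4/40 = 0.100000.
d = −ln(1 − 0.100000) = −ln(0.900000) = 0.1054.

0.1054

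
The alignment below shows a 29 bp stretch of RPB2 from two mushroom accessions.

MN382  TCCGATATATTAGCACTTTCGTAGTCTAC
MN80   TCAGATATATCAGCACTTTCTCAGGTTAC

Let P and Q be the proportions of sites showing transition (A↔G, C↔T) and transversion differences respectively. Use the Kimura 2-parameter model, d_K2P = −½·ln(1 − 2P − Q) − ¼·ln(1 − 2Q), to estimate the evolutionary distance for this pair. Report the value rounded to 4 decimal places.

Differing sites — 3:C/A (Tv); 11:T/C (Ti); 21:G/T (Tv); 22:T/C (Ti); 25:T/G (Tv); 26:C/T (Ti).
Of the 6 differences, 3 transitions and 3 transversions over 29 sites: P = 3/29 = 0.103448, Q = 3/29 = 0.103448.
d = −0.5·ln(0.689656) − 0.25·ln(0.793104) = −0.5·(-0.371562) − 0.25·(-0.231801) = 0.2437.

0.2437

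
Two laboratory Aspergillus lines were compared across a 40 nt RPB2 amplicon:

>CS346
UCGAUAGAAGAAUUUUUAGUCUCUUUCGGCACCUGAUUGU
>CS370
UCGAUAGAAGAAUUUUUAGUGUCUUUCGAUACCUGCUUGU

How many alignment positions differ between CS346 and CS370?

Differing sites — 21:C/G; 29:G/A; 30:C/U; 36:A/C.
That gives 4 mismatches out of 40 aligned sites, so the Hamming distance is 4.

4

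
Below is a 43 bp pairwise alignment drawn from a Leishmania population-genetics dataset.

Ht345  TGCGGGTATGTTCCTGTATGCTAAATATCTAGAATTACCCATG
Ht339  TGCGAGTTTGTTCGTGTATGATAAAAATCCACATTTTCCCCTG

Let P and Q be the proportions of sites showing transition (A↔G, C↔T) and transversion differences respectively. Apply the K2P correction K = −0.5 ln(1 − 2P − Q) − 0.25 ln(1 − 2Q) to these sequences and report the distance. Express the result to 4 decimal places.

0.2799

Differing sites — 5:G/A (Ti); 8:A/T (Tv); 14:C/G (Tv); 21:C/A (Tv); 26:T/A (Tv); 30:T/C (Ti); 32:G/C (Tv); 34:A/T (Tv); 37:A/T (Tv); 41:A/C (Tv).
Of the 10 differences, 2 transitions and 8 transversions over 43 sites: P = 2/43 = 0.046512, Q = 8/43 = 0.186047.
d = −0.5·ln(0.720929) − 0.25·ln(0.627906) = −0.5·(-0.327215) − 0.25·(-0.465365) = 0.2799.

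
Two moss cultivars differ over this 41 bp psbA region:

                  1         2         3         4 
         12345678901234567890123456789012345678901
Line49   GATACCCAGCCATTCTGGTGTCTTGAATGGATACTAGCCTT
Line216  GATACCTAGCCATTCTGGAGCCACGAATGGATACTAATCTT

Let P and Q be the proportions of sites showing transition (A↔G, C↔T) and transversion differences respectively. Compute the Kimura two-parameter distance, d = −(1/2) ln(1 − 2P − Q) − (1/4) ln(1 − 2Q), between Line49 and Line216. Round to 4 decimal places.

0.1988

Mismatches occur at site 7 (C/T, transition), site 19 (T/A, transversion), site 21 (T/C, transition), site 23 (T/A, transversion), site 24 (T/C, transition), site 37 (G/A, transition), site 38 (C/T, transition).
Of the 7 differences, 5 transitions and 2 transversions over 41 sites: P = 5/41 = 0.121951, Q = 2/41 = 0.048780.
d = −0.5·ln(0.707318) − 0.25·ln(0.902440) = −0.5·(-0.346275) − 0.25·(-0.102653) = 0.1988.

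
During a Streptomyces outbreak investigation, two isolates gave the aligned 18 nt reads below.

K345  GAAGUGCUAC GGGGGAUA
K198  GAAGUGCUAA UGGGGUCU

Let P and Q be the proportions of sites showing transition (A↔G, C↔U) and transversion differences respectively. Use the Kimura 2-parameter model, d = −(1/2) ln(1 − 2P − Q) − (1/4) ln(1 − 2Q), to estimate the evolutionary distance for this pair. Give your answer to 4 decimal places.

The sequences differ at positions 10 (C/A, transversion), 11 (G/U, transversion), 16 (A/U, transversion), 17 (U/C, transition), 18 (A/U, transversion).
Of the 5 differences, 1 transition and 4 transversions over 18 sites: P = 1/18 = 0.055556, Q = 4/18 = 0.222222.
d = −0.5·ln(0.666666) − 0.25·ln(0.555556) = −0.5·(-0.405466) − 0.25·(-0.587786) = 0.3497.

0.3497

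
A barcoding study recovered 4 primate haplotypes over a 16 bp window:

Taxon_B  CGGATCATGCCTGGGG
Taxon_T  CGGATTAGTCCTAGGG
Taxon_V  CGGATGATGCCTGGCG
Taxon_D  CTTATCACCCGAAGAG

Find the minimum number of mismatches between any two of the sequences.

2

Pairwise Hamming distances:
  Taxon_B vs Taxon_T: 4
  Taxon_B vs Taxon_V: 2
  Taxon_B vs Taxon_D: 8
  Taxon_T vs Taxon_V: 5
  Taxon_T vs Taxon_D: 8
  Taxon_V vs Taxon_D: 9
The smallest is 2, between Taxon_B and Taxon_V.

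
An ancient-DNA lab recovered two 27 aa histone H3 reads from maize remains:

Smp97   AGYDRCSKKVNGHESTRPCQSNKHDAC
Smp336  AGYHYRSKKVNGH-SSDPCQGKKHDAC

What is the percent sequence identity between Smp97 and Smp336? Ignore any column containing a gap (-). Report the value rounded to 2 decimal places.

Excluding the 1 gap column leaves 26 comparable sites.
Mismatches occur at site 4 (D→H), site 5 (R→Y), site 6 (C→R), site 16 (T→S), site 17 (R→D), site 21 (S→G), site 22 (N→K).
19 of the 26 comparable sites match, so the percent identity is 19/26 × 100 = 73.08%.

73.08%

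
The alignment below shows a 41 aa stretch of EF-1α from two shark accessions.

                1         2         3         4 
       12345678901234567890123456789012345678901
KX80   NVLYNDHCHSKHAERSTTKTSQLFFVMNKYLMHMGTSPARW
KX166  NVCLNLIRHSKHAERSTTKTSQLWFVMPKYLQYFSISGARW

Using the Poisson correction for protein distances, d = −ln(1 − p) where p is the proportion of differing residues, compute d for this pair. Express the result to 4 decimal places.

The sequences differ at positions 3 (L/C), 4 (Y/L), 6 (D/L), 7 (H/I), 8 (C/R), 24 (F/W), 28 (N/P), 32 (M/Q), 33 (H/Y), 34 (M/F), 35 (G/S), 36 (T/I), 38 (P/G).
p = 13/41 = 0.317073.
d = −ln(1 − 0.317073) = −ln(0.682927) = 0.3814.

0.3814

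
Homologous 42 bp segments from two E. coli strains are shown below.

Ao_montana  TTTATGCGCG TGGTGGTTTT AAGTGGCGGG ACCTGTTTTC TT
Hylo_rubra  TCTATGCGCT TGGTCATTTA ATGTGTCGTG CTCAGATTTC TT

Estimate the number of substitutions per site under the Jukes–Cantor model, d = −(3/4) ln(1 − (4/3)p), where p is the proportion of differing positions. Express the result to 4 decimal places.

The sequences differ at positions 2 (T/C), 10 (G/T), 15 (G/C), 16 (G/A), 20 (T/A), 22 (A/T), 26 (G/T), 29 (G/T), 31 (A/C), 32 (C/T), 34 (T/A), 36 (T/A).
p = 12/42 = 0.285714.
d = −0.75 · ln(1 − (4/3)·0.285714) = −0.75 · ln(0.619048) = −0.75 · (-0.479572) = 0.3597.

0.3597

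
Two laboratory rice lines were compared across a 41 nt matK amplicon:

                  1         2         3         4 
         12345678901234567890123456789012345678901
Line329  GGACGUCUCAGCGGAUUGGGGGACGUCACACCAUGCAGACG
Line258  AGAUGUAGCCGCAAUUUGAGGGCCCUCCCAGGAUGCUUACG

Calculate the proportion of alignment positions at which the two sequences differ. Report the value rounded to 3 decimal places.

Mismatches occur at site 1 (G→A), site 4 (C→U), site 7 (C→A), site 8 (U→G), site 10 (A→C), site 13 (G→A), site 14 (G→A), site 15 (A→U), site 19 (G→A), site 23 (A→C), site 25 (G→C), site 28 (A→C), site 31 (C→G), site 32 (C→G), site 37 (A→U), site 38 (G→U).
There are 16 differences over 41 sites, so p = 16/41 = 0.390.

0.390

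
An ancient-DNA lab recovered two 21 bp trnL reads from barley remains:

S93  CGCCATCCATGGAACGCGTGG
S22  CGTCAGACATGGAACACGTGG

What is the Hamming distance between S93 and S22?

4

Mismatches occur at site 3 (C→T), site 6 (T→G), site 7 (C→A), site 16 (G→A).
That gives 4 mismatches out of 21 aligned sites, so the Hamming distance is 4.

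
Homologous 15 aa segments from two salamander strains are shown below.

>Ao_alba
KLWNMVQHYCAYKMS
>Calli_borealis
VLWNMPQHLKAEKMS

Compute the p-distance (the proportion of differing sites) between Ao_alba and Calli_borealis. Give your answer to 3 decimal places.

The sequences differ at positions 1 (K/V), 6 (V/P), 9 (Y/L), 10 (C/K), 12 (Y/E).
There are 5 differences over 15 sites, so p = 5/15 = 0.333.

0.333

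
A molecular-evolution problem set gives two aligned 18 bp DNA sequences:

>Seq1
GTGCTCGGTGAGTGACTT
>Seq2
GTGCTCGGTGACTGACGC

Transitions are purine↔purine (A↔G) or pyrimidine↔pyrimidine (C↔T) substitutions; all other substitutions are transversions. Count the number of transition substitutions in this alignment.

1

The sequences differ at positions 12 (G/C, transversion), 17 (T/G, transversion), 18 (T/C, transition).
Of the 3 differences, 1 transition and 2 transversions, so the answer is 1.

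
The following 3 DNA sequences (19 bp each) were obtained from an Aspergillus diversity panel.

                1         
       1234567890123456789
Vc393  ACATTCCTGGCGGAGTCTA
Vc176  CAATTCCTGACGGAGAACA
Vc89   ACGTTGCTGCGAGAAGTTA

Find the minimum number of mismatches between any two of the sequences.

6

Pairwise Hamming distances:
  Vc393 vs Vc176: 6
  Vc393 vs Vc89: 8
  Vc176 vs Vc89: 11
The smallest is 6, between Vc393 and Vc176.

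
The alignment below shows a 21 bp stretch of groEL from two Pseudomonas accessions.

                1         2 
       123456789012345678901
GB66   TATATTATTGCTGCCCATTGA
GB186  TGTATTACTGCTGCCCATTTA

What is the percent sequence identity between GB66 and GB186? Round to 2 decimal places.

Differing sites — 2:A/G; 8:T/C; 20:G/T.
18 of the 21 sites match, so the percent identity is 18/21 × 100 = 85.71%.

85.71%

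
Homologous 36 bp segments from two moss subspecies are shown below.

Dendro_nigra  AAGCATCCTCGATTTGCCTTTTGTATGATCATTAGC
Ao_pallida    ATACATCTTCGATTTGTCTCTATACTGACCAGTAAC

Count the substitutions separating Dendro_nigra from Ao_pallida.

12

The sequences differ at positions 2 (A/T), 3 (G/A), 8 (C/T), 17 (C/T), 20 (T/C), 22 (T/A), 23 (G/T), 24 (T/A), 25 (A/C), 29 (T/C), 32 (T/G), 35 (G/A).
That gives 12 mismatches out of 36 aligned sites, so the Hamming distance is 12.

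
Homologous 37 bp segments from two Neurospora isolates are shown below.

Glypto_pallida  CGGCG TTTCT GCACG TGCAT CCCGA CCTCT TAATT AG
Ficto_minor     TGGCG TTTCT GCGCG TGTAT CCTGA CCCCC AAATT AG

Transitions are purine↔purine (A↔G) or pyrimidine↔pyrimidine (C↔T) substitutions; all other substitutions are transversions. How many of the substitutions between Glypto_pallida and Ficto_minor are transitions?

6

The sequences differ at positions 1 (C/T, transition), 13 (A/G, transition), 18 (C/T, transition), 23 (C/T, transition), 28 (T/C, transition), 30 (T/C, transition), 31 (T/A, transversion).
Of the 7 differences, 6 transitions and 1 transversion, so the answer is 6.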